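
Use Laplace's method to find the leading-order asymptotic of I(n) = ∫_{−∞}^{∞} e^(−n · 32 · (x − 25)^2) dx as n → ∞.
I(n) = sqrt(π/(32n))

Here φ(x) = 32 · (x − 25)^2 has its unique minimum at x* = 25 with φ(x*) = 0 and φ''(x*) = 64. Laplace's method gives
  I(n) ~ e^(−n φ(x*)) · sqrt(2π / (n · φ''(x*))) = sqrt(2π / (64n)) = sqrt(π/(32n)).
This is exact: substituting u = (x − 25)·sqrt(32n) gives I(n) = (1/sqrt(32n)) ∫_{−∞}^{∞} e^(−u^2) du = sqrt(π/(32n)).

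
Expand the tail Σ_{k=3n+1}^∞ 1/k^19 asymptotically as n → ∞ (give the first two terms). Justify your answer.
Σ_{k>3n} 1/k^19 = 1/(18 · (3n)^18) − 1/(2 · (3n)^19) + O(1/(3n)^20)

Compare to the integral: ∫_{3n}^∞ x^(−19) dx = [−x^(−18)/18]_{3n}^∞ = 1/((19−1)·(3n)^18). The Euler-Maclaurin correction adds −f(3n)/2 = −1/(2·(3n)^19). Euler-Maclaurin then gives
  Σ_{k>3n} 1/k^19 = ∫_{3n}^∞ dx/x^19 − 1/(2·(3n)^19) + O(1/(3n)^20).
(Equivalently this is ζ(19) − Σ_{k≤3n} 1/k^19.)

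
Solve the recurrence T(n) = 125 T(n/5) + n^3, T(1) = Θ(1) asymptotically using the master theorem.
T(n) = Θ(n^3 log n)

log_5 125 = 3, and f(n) = n^3 = Θ(n^(log_5 125)). This is Case 2 of the master theorem: T(n) = Θ(f(n) · log n) = Θ(n^3 log n).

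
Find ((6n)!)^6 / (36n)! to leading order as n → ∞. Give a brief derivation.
((6n)!)^6/(36n)! ~ ((2π·6n)^(5/2) / sqrt(6)) · 6^(−6·6n)  →  0

Write N = 6n. Stirling: N! ~ sqrt(2π N)(N/e)^N and (6N)! ~ sqrt(2π·6N)·(6N/e)^(6N).
  (N!)^6/(6N)! ~ (2π N)^(6/2) (N/e)^(6N) / [sqrt(2π·6N) (6N/e)^(6N)]
     = (2π N)^(6/2) / sqrt(2π·6N) · (N/(6N))^(6N)
     = (2π N)^((6−1)/2) / sqrt(6) · 6^(−6N).
Since 6^6 > 1, the factor 6^(−6N) decays exponentially, so the ratio → 0. Substituting N = 6n gives the stated form.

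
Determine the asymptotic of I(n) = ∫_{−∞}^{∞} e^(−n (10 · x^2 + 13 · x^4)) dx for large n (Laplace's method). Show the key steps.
I(n) ~ sqrt(π/(10n))

φ(x) = 10 · x^2 + 13 · x^4 has its unique global minimum at x* = 0 (since φ'(x) = 20x + 52x^3 = 0 only at x = 0 for real x with both coefficients positive, and φ → ∞ as |x| → ∞). At x* = 0, φ(0) = 0 and φ''(0) = 20. Laplace's method then gives
  I(n) ~ sqrt(2π / (n · φ''(0))) · e^(−n φ(0)) = sqrt(2π / (20n)) = sqrt(π/(10n)).
The 13 · x^4 term contributes only at subleading order (an O(1/n) relative correction).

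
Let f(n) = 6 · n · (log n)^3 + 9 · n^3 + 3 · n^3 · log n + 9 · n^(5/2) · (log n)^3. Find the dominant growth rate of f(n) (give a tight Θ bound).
f(n) ∈ Θ(n^3 · log n)

Compare the terms by growth order. For large n, n^a · (log n)^b dominates n^a' · (log n)^b' iff a > a', or (a = a' and b > b'). Ranking the 4 terms shows the dominant one is 3 · n^3 · log n. Hence f(n) ∈ Θ(n^3 · log n).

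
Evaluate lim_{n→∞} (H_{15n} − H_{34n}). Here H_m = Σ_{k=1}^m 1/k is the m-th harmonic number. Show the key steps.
lim = ln(15/34)

Euler-Maclaurin gives H_m = ln m + γ + 1/(2m) + O(1/m^2). The γ and O(1/m) terms cancel in the difference:
  H_{15n} − H_{34n} = ln(15n) − ln(34n) + O(1/n) = ln(15/34) + O(1/n).
Hence the limit is ln(15/34).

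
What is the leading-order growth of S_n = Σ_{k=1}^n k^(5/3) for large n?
S_n ~ (3/8) · n^(8/3)

Integral comparison: Σ_{k=1}^n k^(5/3) = ∫_0^n x^(5/3) dx + O(n^(5/3)). The integral is n^(1 + 5/3) / (1 + 5/3) = n^((5+3)/3) / ((5+3)/3) = (3/8) · n^(8/3).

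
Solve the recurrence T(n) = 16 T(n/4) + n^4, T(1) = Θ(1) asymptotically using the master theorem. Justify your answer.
T(n) = Θ(n^4)

log_4 16 ≈ 2.000. f(n) = n^4 dominates n^(log_4 16) since 4 > 2.000, and the regularity condition a·f(n/b) = 16·(n/4)^4 = (16/256)·n^4 ≤ c·f(n) holds with c = 16/256 ≈ 0.0625 < 1. So this is Case 3: T(n) = Θ(f(n)) = Θ(n^4).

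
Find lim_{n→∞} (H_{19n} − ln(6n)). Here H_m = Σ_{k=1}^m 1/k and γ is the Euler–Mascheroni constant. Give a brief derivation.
lim = ln(19/6) + γ

By Euler-Maclaurin, H_m = ln m + γ + O(1/m). So
  H_{19n} − ln(6n) = ln(19n) + γ − ln(6n) + O(1/n)
                       = ln(19/6) + γ + O(1/n).
Hence the limit is ln(19/6) + γ.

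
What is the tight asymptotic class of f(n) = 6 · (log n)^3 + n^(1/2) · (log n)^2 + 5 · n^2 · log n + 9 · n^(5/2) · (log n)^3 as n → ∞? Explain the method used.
f(n) ∈ Θ(n^(5/2) · (log n)^3)

Compare the terms by growth order. For large n, n^a · (log n)^b dominates n^a' · (log n)^b' iff a > a', or (a = a' and b > b'). Ranking the 4 terms shows the dominant one is 9 · n^(5/2) · (log n)^3. Hence f(n) ∈ Θ(n^(5/2) · (log n)^3).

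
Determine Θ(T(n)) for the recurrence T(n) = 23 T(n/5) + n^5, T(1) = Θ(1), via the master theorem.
T(n) = Θ(n^5)

log_5 23 ≈ 1.948. f(n) = n^5 dominates n^(log_5 23) since 5 > 1.948, and the regularity condition a·f(n/b) = 23·(n/5)^5 = (23/3125)·n^5 ≤ c·f(n) holds with c = 23/3125 ≈ 0.00736 < 1. So this is Case 3: T(n) = Θ(f(n)) = Θ(n^5).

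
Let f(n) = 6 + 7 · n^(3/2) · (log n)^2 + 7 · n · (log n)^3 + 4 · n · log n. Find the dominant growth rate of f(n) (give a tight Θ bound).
f(n) ∈ Θ(n^(3/2) · (log n)^2)

Compare the terms by growth order. For large n, n^a · (log n)^b dominates n^a' · (log n)^b' iff a > a', or (a = a' and b > b'). Ranking the 4 terms shows the dominant one is 7 · n^(3/2) · (log n)^2. Hence f(n) ∈ Θ(n^(3/2) · (log n)^2).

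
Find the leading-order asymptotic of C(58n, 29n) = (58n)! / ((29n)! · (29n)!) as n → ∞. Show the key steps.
C(58n, 29n) ~ (4)^(29n) · sqrt(1/(π·29n))

Write N = 29n. Apply Stirling to each factorial:
  (2N)! ~ sqrt(2π·2N) · (2N/e)^(2N),
  N! ~ sqrt(2π N) · (N/e)^N,
  (1N)! ~ sqrt(2π·1N) · (1N/e)^(1N).
The exponential factors combine to (2N)^(2N) / (N^N · (1N)^(1N)) = 2^(2N)/1^(1N) = (2^2/1^1)^N = (4)^N.
The square-root prefactors combine to sqrt(2π·2N) / (sqrt(2π N)·sqrt(2π·1N)) = sqrt(2 / (2π·1·N)) = sqrt(1/(π·29n)).
Substituting N = 29n: C(58n, 29n) ~ (4)^(29n) · sqrt(1/(π·29n)).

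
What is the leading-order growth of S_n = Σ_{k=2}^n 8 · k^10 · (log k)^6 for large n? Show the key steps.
S_n ~ 8 · n^11 · (log n)^6 / 11

By integral comparison, S_n = ∫_1^n 8 · x^10 · (log x)^6 dx + O(n^10 · (log n)^6). For the integral, the leading term of ∫_1^n x^10 (log x)^6 dx is n^11/11 · (log n)^6 (by repeated integration by parts; each step lowers the log-exponent and produces a relatively O(1/log n) correction). Hence S_n ~ 8 · n^11 · (log n)^6 / 11.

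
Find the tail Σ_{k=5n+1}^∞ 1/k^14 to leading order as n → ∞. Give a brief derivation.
Σ_{k>5n} 1/k^14 ~ 1/(13 · (5n)^13)

Compare to the integral: ∫_{5n}^∞ x^(−14) dx = [−x^(−13)/13]_{5n}^∞ = 1/((14−1)·(5n)^13). Euler-Maclaurin then gives
  Σ_{k>5n} 1/k^14 = ∫_{5n}^∞ dx/x^14 − 1/(2·(5n)^14) + O(1/(5n)^15).
(Equivalently this is ζ(14) − Σ_{k≤5n} 1/k^14.)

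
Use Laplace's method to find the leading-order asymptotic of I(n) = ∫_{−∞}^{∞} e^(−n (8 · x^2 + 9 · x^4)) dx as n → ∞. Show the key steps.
I(n) ~ sqrt(π/(8n))

φ(x) = 8 · x^2 + 9 · x^4 has its unique global minimum at x* = 0 (since φ'(x) = 16x + 36x^3 = 0 only at x = 0 for real x with both coefficients positive, and φ → ∞ as |x| → ∞). At x* = 0, φ(0) = 0 and φ''(0) = 16. Laplace's method then gives
  I(n) ~ sqrt(2π / (n · φ''(0))) · e^(−n φ(0)) = sqrt(2π / (16n)) = sqrt(π/(8n)).
The 9 · x^4 term contributes only at subleading order (an O(1/n) relative correction).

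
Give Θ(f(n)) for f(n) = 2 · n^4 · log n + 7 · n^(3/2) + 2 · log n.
f(n) ∈ Θ(n^4 · log n)

Compare the terms by growth order. For large n, n^a · (log n)^b dominates n^a' · (log n)^b' iff a > a', or (a = a' and b > b'). Ranking the 3 terms shows the dominant one is 2 · n^4 · log n. Hence f(n) ∈ Θ(n^4 · log n).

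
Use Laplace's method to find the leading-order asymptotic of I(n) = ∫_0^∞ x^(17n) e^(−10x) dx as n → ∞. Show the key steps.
I(n) ~ (sqrt(2π·17n) / 10) · (17n/(10e))^(17n)

Write the integrand as exp(17n ln x − 10x) and set f(x) = 17n ln x − 10x. Then f'(x) = 17n/x − 10 = 0 at x* = 17n/10, and f''(x*) = −17n/x*^2 = −10^2/(17n). Laplace's method (interior maximum) gives
  I(n) ~ e^(f(x*)) · sqrt(2π / |f''(x*)|)
        = exp(17n ln(17n/10) − 17n) · sqrt(2π · 17n / 10^2)
        = (17n/10)^(17n) e^(−17n) · sqrt(2π·17n) / 10
        = (sqrt(2π·17n) / 10) · (17n/(10e))^(17n).
This matches Γ(17n+1)/10^(17n+1) with Stirling applied to Γ.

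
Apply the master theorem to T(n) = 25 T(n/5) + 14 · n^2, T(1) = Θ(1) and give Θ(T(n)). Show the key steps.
T(n) = Θ(n^2 log n)

log_5 25 = 2, and f(n) = 14 · n^2 = Θ(n^(log_5 25)). This is Case 2 of the master theorem: T(n) = Θ(f(n) · log n) = Θ(n^2 log n).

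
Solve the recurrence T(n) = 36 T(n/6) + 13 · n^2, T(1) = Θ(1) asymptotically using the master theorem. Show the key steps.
T(n) = Θ(n^2 log n)

log_6 36 = 2, and f(n) = 13 · n^2 = Θ(n^(log_6 36)). This is Case 2 of the master theorem: T(n) = Θ(f(n) · log n) = Θ(n^2 log n).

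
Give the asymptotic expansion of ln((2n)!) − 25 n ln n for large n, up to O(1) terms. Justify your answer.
ln((2n)!) − 25 n ln n = −23 n ln n + 2(ln 2 − 1) n + (1/2) ln(2π·2n) + O(1/n)

Stirling: ln((2n)!) = 2n ln(2n) − 2n + (1/2) ln(2π·2n) + O(1/n).
Expand 2n ln(2n) = 2n (ln n + ln 2) = 2n ln n + 2n ln 2.
Subtract 25n ln n: leading term is (2 − 25) n ln n = −23 n ln n. The next term is 2n ln 2 − 2n = 2(ln 2 − 1) n. Then the (1/2) ln(2π·2n) correction.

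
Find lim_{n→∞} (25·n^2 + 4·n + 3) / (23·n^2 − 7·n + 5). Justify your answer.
lim = 25/23

For large n the leading n^2 terms dominate both numerator and denominator. Dividing top and bottom by n^2, every other term tends to 0, leaving 25/23.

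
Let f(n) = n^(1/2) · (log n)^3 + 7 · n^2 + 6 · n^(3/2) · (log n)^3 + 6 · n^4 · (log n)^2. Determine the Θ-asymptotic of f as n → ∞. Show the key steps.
f(n) ∈ Θ(n^4 · (log n)^2)

Compare the terms by growth order. For large n, n^a · (log n)^b dominates n^a' · (log n)^b' iff a > a', or (a = a' and b > b'). Ranking the 4 terms shows the dominant one is 6 · n^4 · (log n)^2. Hence f(n) ∈ Θ(n^4 · (log n)^2).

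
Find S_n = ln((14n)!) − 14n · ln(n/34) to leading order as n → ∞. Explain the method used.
S_n ~ 14n · (ln 476 − 1) + O(ln n)

Stirling: ln((14n)!) = 14n ln(14n) − 14n + O(ln n).
  S_n = 14n ln(14n) − 14n − 14n ln(n/34) + O(ln n)
      = 14n ln(14n) − 14n ln n + 14n ln 34 − 14n + O(ln n)
      = 14n ln 14 + 14n ln 34 − 14n + O(ln n)
      = 14n (ln 476 − 1) + O(ln n).
Numerically ln(476) − 1 ≈ 5.1654.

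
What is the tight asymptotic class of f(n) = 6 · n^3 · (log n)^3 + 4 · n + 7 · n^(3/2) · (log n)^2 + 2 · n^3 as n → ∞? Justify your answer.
f(n) ∈ Θ(n^3 · (log n)^3)

Compare the terms by growth order. For large n, n^a · (log n)^b dominates n^a' · (log n)^b' iff a > a', or (a = a' and b > b'). Ranking the 4 terms shows the dominant one is 6 · n^3 · (log n)^3. Hence f(n) ∈ Θ(n^3 · (log n)^3).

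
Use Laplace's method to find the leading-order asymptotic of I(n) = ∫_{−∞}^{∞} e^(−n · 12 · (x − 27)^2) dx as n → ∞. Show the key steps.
I(n) = sqrt(π/(12n))

Here φ(x) = 12 · (x − 27)^2 has its unique minimum at x* = 27 with φ(x*) = 0 and φ''(x*) = 24. Laplace's method gives
  I(n) ~ e^(−n φ(x*)) · sqrt(2π / (n · φ''(x*))) = sqrt(2π / (24n)) = sqrt(π/(12n)).
This is exact: substituting u = (x − 27)·sqrt(12n) gives I(n) = (1/sqrt(12n)) ∫_{−∞}^{∞} e^(−u^2) du = sqrt(π/(12n)).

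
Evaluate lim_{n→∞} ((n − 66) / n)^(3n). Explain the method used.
lim = e^(−198)

Rewrite as (1 − 66/n)^(3n). By the standard limit (1 + x/n)^n → e^x, we have (1 − 66/n)^n → e^(−66), and raising to the 3rd power gives e^(−198).
More precisely, ln[(1 − 66/n)^(3n)] = 3n · ln(1 − 66/n) = 3n · (-66/n + O(1/n^2)) = -198 + O(1/n) → -198.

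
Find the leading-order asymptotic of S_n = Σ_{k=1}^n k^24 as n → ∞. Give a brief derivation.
S_n ~ n^25 / 25

By integral comparison (Euler-Maclaurin), Σ_{k=1}^n k^24 = ∫_0^n x^24 dx + O(n^24) = n^25/25 + O(n^24). (Equivalently, Faulhaber's formula gives the same leading term.)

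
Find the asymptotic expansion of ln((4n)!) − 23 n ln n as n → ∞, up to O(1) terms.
ln((4n)!) − 23 n ln n = −19 n ln n + 4(ln 4 − 1) n + (1/2) ln(2π·4n) + O(1/n)

Stirling: ln((4n)!) = 4n ln(4n) − 4n + (1/2) ln(2π·4n) + O(1/n).
Expand 4n ln(4n) = 4n (ln n + ln 4) = 4n ln n + 4n ln 4.
Subtract 23n ln n: leading term is (4 − 23) n ln n = −19 n ln n. The next term is 4n ln 4 − 4n = 4(ln 4 − 1) n. Then the (1/2) ln(2π·4n) correction.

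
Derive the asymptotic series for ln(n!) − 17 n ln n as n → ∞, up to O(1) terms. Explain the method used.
ln(n!) − 17 n ln n = −16 n ln n − n + (1/2) ln(2π n) + O(1/n)

Stirling: ln((n)!) = n ln(n) − n + (1/2) ln(2π·n) + O(1/n).
Here n ln(n) = n ln n.
Subtract 17n ln n: leading term is (1 − 17) n ln n = −16 n ln n. The next term is −n. Then the (1/2) ln(2π·n) correction.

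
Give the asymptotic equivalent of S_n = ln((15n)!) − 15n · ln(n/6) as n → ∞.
S_n ~ 15n · (ln 90 − 1) + O(ln n)

Stirling: ln((15n)!) = 15n ln(15n) − 15n + O(ln n).
  S_n = 15n ln(15n) − 15n − 15n ln(n/6) + O(ln n)
      = 15n ln(15n) − 15n ln n + 15n ln 6 − 15n + O(ln n)
      = 15n ln 15 + 15n ln 6 − 15n + O(ln n)
      = 15n (ln 90 − 1) + O(ln n).
Numerically ln(90) − 1 ≈ 3.4998.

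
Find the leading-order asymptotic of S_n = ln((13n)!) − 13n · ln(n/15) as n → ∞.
S_n ~ 13n · (ln 195 − 1) + O(ln n)

Stirling: ln((13n)!) = 13n ln(13n) − 13n + O(ln n).
  S_n = 13n ln(13n) − 13n − 13n ln(n/15) + O(ln n)
      = 13n ln(13n) − 13n ln n + 13n ln 15 − 13n + O(ln n)
      = 13n ln 13 + 13n ln 15 − 13n + O(ln n)
      = 13n (ln 195 − 1) + O(ln n).
Numerically ln(195) − 1 ≈ 4.2730.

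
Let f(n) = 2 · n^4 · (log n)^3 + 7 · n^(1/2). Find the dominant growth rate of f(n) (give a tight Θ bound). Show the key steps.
f(n) ∈ Θ(n^4 · (log n)^3)

Compare the terms by growth order. For large n, n^a · (log n)^b dominates n^a' · (log n)^b' iff a > a', or (a = a' and b > b'). Ranking the 2 terms shows the dominant one is 2 · n^4 · (log n)^3. Hence f(n) ∈ Θ(n^4 · (log n)^3).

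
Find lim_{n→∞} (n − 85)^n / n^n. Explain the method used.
lim = e^(−85)

Rewrite as (1 − 85/n)^(n). By the standard limit (1 + x/n)^n → e^x, we have (1 − 85/n)^n → e^(−85), and raising to the 1st power gives e^(−85).
More precisely, ln[(1 − 85/n)^(n)] = n · ln(1 − 85/n) = n · (-85/n + O(1/n^2)) = -85 + O(1/n) → -85.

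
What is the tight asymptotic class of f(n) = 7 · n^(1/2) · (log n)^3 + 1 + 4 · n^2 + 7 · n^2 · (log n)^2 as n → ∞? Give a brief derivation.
f(n) ∈ Θ(n^2 · (log n)^2)

Compare the terms by growth order. For large n, n^a · (log n)^b dominates n^a' · (log n)^b' iff a > a', or (a = a' and b > b'). Ranking the 4 terms shows the dominant one is 7 · n^2 · (log n)^2. Hence f(n) ∈ Θ(n^2 · (log n)^2).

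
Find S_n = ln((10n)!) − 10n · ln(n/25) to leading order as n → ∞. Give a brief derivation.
S_n ~ 10n · (ln 250 − 1) + O(ln n)

Stirling: ln((10n)!) = 10n ln(10n) − 10n + O(ln n).
  S_n = 10n ln(10n) − 10n − 10n ln(n/25) + O(ln n)
      = 10n ln(10n) − 10n ln n + 10n ln 25 − 10n + O(ln n)
      = 10n ln 10 + 10n ln 25 − 10n + O(ln n)
      = 10n (ln 250 − 1) + O(ln n).
Numerically ln(250) − 1 ≈ 4.5215.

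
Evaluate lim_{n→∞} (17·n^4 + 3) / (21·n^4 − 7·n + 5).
lim = 17/21

For large n the leading n^4 terms dominate both numerator and denominator. Dividing top and bottom by n^4, every other term tends to 0, leaving 17/21.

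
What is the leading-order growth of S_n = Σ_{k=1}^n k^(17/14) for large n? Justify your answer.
S_n ~ (14/31) · n^(31/14)

Integral comparison: Σ_{k=1}^n k^(17/14) = ∫_0^n x^(17/14) dx + O(n^(17/14)). The integral is n^(1 + 17/14) / (1 + 17/14) = n^((17+14)/14) / ((17+14)/14) = (14/31) · n^(31/14).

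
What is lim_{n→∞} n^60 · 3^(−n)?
lim = 0

Exponentials with base > 1 dominate every fixed polynomial: for any fixed c, n^c / 3^n → 0 as n → ∞ (e.g. by the ratio test, or by writing 3^n = e^(n ln 3) and noting e^(n ln 3) / n^c → ∞). Hence n^60 · 3^(−n) = n^60 / 3^n → 0.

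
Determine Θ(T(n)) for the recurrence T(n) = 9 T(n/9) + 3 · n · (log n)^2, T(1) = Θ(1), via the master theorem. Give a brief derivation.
T(n) = Θ(n · (log n)^3)

Here log_9 9 = 1 and f(n) = 3 · n · (log n)^2 = Θ(n^(log_9 9) · (log n)^2). This is the extended Case 2 of the master theorem (f matches the critical exponent up to log factors), giving T(n) = Θ(n^(log_9 9) · (log n)^(2+1)) = Θ(n · (log n)^3).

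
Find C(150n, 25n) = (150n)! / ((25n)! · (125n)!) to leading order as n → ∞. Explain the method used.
C(150n, 25n) ~ (46656/3125)^(25n) · sqrt(3/(5π·25n))

Write N = 25n. Apply Stirling to each factorial:
  (6N)! ~ sqrt(2π·6N) · (6N/e)^(6N),
  N! ~ sqrt(2π N) · (N/e)^N,
  (5N)! ~ sqrt(2π·5N) · (5N/e)^(5N).
The exponential factors combine to (6N)^(6N) / (N^N · (5N)^(5N)) = 6^(6N)/5^(5N) = (6^6/5^5)^N = (46656/3125)^N.
The square-root prefactors combine to sqrt(2π·6N) / (sqrt(2π N)·sqrt(2π·5N)) = sqrt(6 / (2π·5·N)) = sqrt(3/(5π·25n)).
Substituting N = 25n: C(150n, 25n) ~ (46656/3125)^(25n) · sqrt(3/(5π·25n)).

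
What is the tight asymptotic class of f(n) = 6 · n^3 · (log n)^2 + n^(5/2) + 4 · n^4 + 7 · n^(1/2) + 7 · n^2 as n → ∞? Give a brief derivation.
f(n) ∈ Θ(n^4)

Compare the terms by growth order. For large n, n^a · (log n)^b dominates n^a' · (log n)^b' iff a > a', or (a = a' and b > b'). Ranking the 5 terms shows the dominant one is 4 · n^4. Hence f(n) ∈ Θ(n^4).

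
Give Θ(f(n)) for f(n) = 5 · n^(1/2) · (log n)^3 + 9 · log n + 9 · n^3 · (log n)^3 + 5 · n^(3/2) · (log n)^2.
f(n) ∈ Θ(n^3 · (log n)^3)

Compare the terms by growth order. For large n, n^a · (log n)^b dominates n^a' · (log n)^b' iff a > a', or (a = a' and b > b'). Ranking the 4 terms shows the dominant one is 9 · n^3 · (log n)^3. Hence f(n) ∈ Θ(n^3 · (log n)^3).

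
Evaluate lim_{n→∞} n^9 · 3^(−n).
lim = 0

Exponentials with base > 1 dominate every fixed polynomial: for any fixed c, n^c / 3^n → 0 as n → ∞ (e.g. by the ratio test, or by writing 3^n = e^(n ln 3) and noting e^(n ln 3) / n^c → ∞). Hence n^9 · 3^(−n) = n^9 / 3^n → 0.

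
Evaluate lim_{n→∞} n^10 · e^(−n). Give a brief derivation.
lim = 0

Exponentials with base > 1 dominate every fixed polynomial: for any fixed c, n^c / e^n → 0 as n → ∞ (e.g. by the ratio test, or since e^n grows faster than any power of n). Hence n^10 · e^(−n) = n^10 / e^n → 0.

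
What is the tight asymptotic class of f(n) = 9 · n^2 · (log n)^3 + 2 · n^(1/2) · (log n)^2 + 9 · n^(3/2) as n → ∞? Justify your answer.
f(n) ∈ Θ(n^2 · (log n)^3)

Compare the terms by growth order. For large n, n^a · (log n)^b dominates n^a' · (log n)^b' iff a > a', or (a = a' and b > b'). Ranking the 3 terms shows the dominant one is 9 · n^2 · (log n)^3. Hence f(n) ∈ Θ(n^2 · (log n)^3).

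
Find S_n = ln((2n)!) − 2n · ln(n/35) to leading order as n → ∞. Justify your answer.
S_n ~ 2n · (ln 70 − 1) + O(ln n)

Stirling: ln((2n)!) = 2n ln(2n) − 2n + O(ln n).
  S_n = 2n ln(2n) − 2n − 2n ln(n/35) + O(ln n)
      = 2n ln(2n) − 2n ln n + 2n ln 35 − 2n + O(ln n)
      = 2n ln 2 + 2n ln 35 − 2n + O(ln n)
      = 2n (ln 70 − 1) + O(ln n).
Numerically ln(70) − 1 ≈ 3.2485.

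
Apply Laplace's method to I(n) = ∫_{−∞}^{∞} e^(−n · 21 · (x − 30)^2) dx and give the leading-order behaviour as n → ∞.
I(n) = sqrt(π/(21n))

Here φ(x) = 21 · (x − 30)^2 has its unique minimum at x* = 30 with φ(x*) = 0 and φ''(x*) = 42. Laplace's method gives
  I(n) ~ e^(−n φ(x*)) · sqrt(2π / (n · φ''(x*))) = sqrt(2π / (42n)) = sqrt(π/(21n)).
This is exact: substituting u = (x − 30)·sqrt(21n) gives I(n) = (1/sqrt(21n)) ∫_{−∞}^{∞} e^(−u^2) du = sqrt(π/(21n)).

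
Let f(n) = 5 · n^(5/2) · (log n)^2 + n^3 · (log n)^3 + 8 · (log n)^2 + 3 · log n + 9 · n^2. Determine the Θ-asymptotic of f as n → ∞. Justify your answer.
f(n) ∈ Θ(n^3 · (log n)^3)

Compare the terms by growth order. For large n, n^a · (log n)^b dominates n^a' · (log n)^b' iff a > a', or (a = a' and b > b'). Ranking the 5 terms shows the dominant one is n^3 · (log n)^3. Hence f(n) ∈ Θ(n^3 · (log n)^3).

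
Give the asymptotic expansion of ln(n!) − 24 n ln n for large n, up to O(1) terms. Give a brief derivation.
ln(n!) − 24 n ln n = −23 n ln n − n + (1/2) ln(2π n) + O(1/n)

Stirling: ln((n)!) = n ln(n) − n + (1/2) ln(2π·n) + O(1/n).
Here n ln(n) = n ln n.
Subtract 24n ln n: leading term is (1 − 24) n ln n = −23 n ln n. The next term is −n. Then the (1/2) ln(2π·n) correction.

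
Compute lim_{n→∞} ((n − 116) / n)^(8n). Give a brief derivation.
lim = e^(−928)

Rewrite as (1 − 116/n)^(8n). By the standard limit (1 + x/n)^n → e^x, we have (1 − 116/n)^n → e^(−116), and raising to the 8th power gives e^(−928).
More precisely, ln[(1 − 116/n)^(8n)] = 8n · ln(1 − 116/n) = 8n · (-116/n + O(1/n^2)) = -928 + O(1/n) → -928.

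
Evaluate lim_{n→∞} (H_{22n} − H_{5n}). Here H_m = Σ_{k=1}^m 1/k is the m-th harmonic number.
lim = ln(22/5)

Euler-Maclaurin gives H_m = ln m + γ + 1/(2m) + O(1/m^2). The γ and O(1/m) terms cancel in the difference:
  H_{22n} − H_{5n} = ln(22n) − ln(5n) + O(1/n) = ln(22/5) + O(1/n).
Hence the limit is ln(22/5).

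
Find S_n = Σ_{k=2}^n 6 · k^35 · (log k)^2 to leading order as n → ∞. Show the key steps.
S_n ~ n^36 · (log n)^2 / 6

By integral comparison, S_n = ∫_1^n 6 · x^35 · (log x)^2 dx + O(n^35 · (log n)^2). For the integral, the leading term of ∫_1^n x^35 (log x)^2 dx is n^36/36 · (log n)^2 (by repeated integration by parts; each step lowers the log-exponent and produces a relatively O(1/log n) correction). Hence S_n ~ n^36 · (log n)^2 / 6.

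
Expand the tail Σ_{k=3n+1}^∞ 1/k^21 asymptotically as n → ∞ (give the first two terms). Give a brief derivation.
Σ_{k>3n} 1/k^21 = 1/(20 · (3n)^20) − 1/(2 · (3n)^21) + O(1/(3n)^22)

Compare to the integral: ∫_{3n}^∞ x^(−21) dx = [−x^(−20)/20]_{3n}^∞ = 1/((21−1)·(3n)^20). The Euler-Maclaurin correction adds −f(3n)/2 = −1/(2·(3n)^21). Euler-Maclaurin then gives
  Σ_{k>3n} 1/k^21 = ∫_{3n}^∞ dx/x^21 − 1/(2·(3n)^21) + O(1/(3n)^22).
(Equivalently this is ζ(21) − Σ_{k≤3n} 1/k^21.)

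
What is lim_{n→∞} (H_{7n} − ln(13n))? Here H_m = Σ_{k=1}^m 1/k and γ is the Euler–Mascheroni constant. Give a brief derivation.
lim = ln(7/13) + γ

By Euler-Maclaurin, H_m = ln m + γ + O(1/m). So
  H_{7n} − ln(13n) = ln(7n) + γ − ln(13n) + O(1/n)
                       = ln(7/13) + γ + O(1/n).
Hence the limit is ln(7/13) + γ.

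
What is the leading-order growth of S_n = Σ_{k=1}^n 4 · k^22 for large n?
S_n ~ 4 · n^23 / 23

By integral comparison (Euler-Maclaurin), Σ_{k=1}^n 4 · k^22 = 4 · ∫_0^n x^22 dx + O(n^22) = 4 · n^23/23 + O(n^22). (Equivalently, Faulhaber's formula gives the same leading term.)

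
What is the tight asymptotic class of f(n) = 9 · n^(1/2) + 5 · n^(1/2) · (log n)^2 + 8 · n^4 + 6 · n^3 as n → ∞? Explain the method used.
f(n) ∈ Θ(n^4)

Compare the terms by growth order. For large n, n^a · (log n)^b dominates n^a' · (log n)^b' iff a > a', or (a = a' and b > b'). Ranking the 4 terms shows the dominant one is 8 · n^4. Hence f(n) ∈ Θ(n^4).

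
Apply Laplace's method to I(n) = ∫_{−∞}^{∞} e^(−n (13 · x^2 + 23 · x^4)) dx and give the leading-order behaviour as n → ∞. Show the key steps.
I(n) ~ sqrt(π/(13n))

φ(x) = 13 · x^2 + 23 · x^4 has its unique global minimum at x* = 0 (since φ'(x) = 26x + 92x^3 = 0 only at x = 0 for real x with both coefficients positive, and φ → ∞ as |x| → ∞). At x* = 0, φ(0) = 0 and φ''(0) = 26. Laplace's method then gives
  I(n) ~ sqrt(2π / (n · φ''(0))) · e^(−n φ(0)) = sqrt(2π / (26n)) = sqrt(π/(13n)).
The 23 · x^4 term contributes only at subleading order (an O(1/n) relative correction).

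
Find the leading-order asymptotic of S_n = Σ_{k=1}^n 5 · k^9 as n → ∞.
S_n ~ n^10 / 2

By integral comparison (Euler-Maclaurin), Σ_{k=1}^n 5 · k^9 = 5 · ∫_0^n x^9 dx + O(n^9) = 5 · n^10/10 = n^10 / 2 + O(n^9). (Equivalently, Faulhaber's formula gives the same leading term.)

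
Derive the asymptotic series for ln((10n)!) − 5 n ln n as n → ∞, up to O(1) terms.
ln((10n)!) − 5 n ln n = 5 n ln n + 10(ln 10 − 1) n + (1/2) ln(2π·10n) + O(1/n)

Stirling: ln((10n)!) = 10n ln(10n) − 10n + (1/2) ln(2π·10n) + O(1/n).
Expand 10n ln(10n) = 10n (ln n + ln 10) = 10n ln n + 10n ln 10.
Subtract 5n ln n: leading term is (10 − 5) n ln n = 5 n ln n. The next term is 10n ln 10 − 10n = 10(ln 10 − 1) n. Then the (1/2) ln(2π·10n) correction.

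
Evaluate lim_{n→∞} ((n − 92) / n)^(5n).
lim = e^(−460)

Rewrite as (1 − 92/n)^(5n). By the standard limit (1 + x/n)^n → e^x, we have (1 − 92/n)^n → e^(−92), and raising to the 5th power gives e^(−460).
More precisely, ln[(1 − 92/n)^(5n)] = 5n · ln(1 − 92/n) = 5n · (-92/n + O(1/n^2)) = -460 + O(1/n) → -460.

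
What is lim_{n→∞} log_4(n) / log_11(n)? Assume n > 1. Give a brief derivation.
lim = ln(11) / ln(4) = log_4(11)

Change of base: log_4(n) = ln n / ln 4 and log_11(n) = ln n / ln 11. The ratio is (ln n / ln 4) · (ln 11 / ln n) = ln 11 / ln 4, a constant independent of n. So the limit is ln 11 / ln 4 = log_4(11).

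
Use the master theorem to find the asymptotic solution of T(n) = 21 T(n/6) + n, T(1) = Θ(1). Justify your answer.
T(n) = Θ(n^(log_6 21))

Master theorem: compare f(n) = n to n^(log_6 21) where log_6 21 ≈ 1.699. Since 1 < log_6 21, we have f(n) = O(n^(log_6 21 − ε)) for some ε > 0 — Case 1. Hence T(n) = Θ(n^(log_6 21)).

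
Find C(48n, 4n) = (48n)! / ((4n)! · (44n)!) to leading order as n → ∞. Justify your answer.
C(48n, 4n) ~ (8916100448256/285311670611)^(4n) · sqrt(6/(11π·4n))

Write N = 4n. Apply Stirling to each factorial:
  (12N)! ~ sqrt(2π·12N) · (12N/e)^(12N),
  N! ~ sqrt(2π N) · (N/e)^N,
  (11N)! ~ sqrt(2π·11N) · (11N/e)^(11N).
The exponential factors combine to (12N)^(12N) / (N^N · (11N)^(11N)) = 12^(12N)/11^(11N) = (12^12/11^11)^N = (8916100448256/285311670611)^N.
The square-root prefactors combine to sqrt(2π·12N) / (sqrt(2π N)·sqrt(2π·11N)) = sqrt(12 / (2π·11·N)) = sqrt(6/(11π·4n)).
Substituting N = 4n: C(48n, 4n) ~ (8916100448256/285311670611)^(4n) · sqrt(6/(11π·4n)).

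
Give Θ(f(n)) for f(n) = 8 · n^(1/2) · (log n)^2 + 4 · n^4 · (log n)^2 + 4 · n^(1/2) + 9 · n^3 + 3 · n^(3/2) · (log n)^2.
f(n) ∈ Θ(n^4 · (log n)^2)

Compare the terms by growth order. For large n, n^a · (log n)^b dominates n^a' · (log n)^b' iff a > a', or (a = a' and b > b'). Ranking the 5 terms shows the dominant one is 4 · n^4 · (log n)^2. Hence f(n) ∈ Θ(n^4 · (log n)^2).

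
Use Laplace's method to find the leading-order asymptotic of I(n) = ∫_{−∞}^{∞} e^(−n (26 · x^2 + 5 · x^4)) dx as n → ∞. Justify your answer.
I(n) ~ sqrt(π/(26n))

φ(x) = 26 · x^2 + 5 · x^4 has its unique global minimum at x* = 0 (since φ'(x) = 52x + 20x^3 = 0 only at x = 0 for real x with both coefficients positive, and φ → ∞ as |x| → ∞). At x* = 0, φ(0) = 0 and φ''(0) = 52. Laplace's method then gives
  I(n) ~ sqrt(2π / (n · φ''(0))) · e^(−n φ(0)) = sqrt(2π / (52n)) = sqrt(π/(26n)).
The 5 · x^4 term contributes only at subleading order (an O(1/n) relative correction).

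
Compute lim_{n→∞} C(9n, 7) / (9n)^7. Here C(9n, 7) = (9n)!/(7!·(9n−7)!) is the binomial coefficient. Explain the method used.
lim = 1/7! = 1/5040

With N = 9n → ∞: C(N, 7) / N^7 = [N(N−1)…(N−6)] / (7! · N^7) = (1/7!) · 1 · (1 − 1/(9n)) · … · (1 − 6/(9n)). Each factor → 1 as N → ∞, so the limit is 1/7! = 1/5040.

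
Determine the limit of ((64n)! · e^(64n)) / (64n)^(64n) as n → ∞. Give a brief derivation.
lim = ∞

Stirling: (64n)! ~ sqrt(2π·64n) · (64n/e)^(64n). Hence
  (64n)! · e^(64n) / (64n)^(64n) ~ sqrt(2π·64n) = sqrt(2π·64) · sqrt(n) → ∞.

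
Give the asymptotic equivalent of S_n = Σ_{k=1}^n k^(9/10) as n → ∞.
S_n ~ (10/19) · n^(19/10)

Integral comparison: Σ_{k=1}^n k^(9/10) = ∫_0^n x^(9/10) dx + O(n^(9/10)). The integral is n^(1 + 9/10) / (1 + 9/10) = n^((9+10)/10) / ((9+10)/10) = (10/19) · n^(19/10).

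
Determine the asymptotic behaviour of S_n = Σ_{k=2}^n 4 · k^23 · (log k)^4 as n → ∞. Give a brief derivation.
S_n ~ n^24 · (log n)^4 / 6

By integral comparison, S_n = ∫_1^n 4 · x^23 · (log x)^4 dx + O(n^23 · (log n)^4). For the integral, the leading term of ∫_1^n x^23 (log x)^4 dx is n^24/24 · (log n)^4 (by repeated integration by parts; each step lowers the log-exponent and produces a relatively O(1/log n) correction). Hence S_n ~ n^24 · (log n)^4 / 6.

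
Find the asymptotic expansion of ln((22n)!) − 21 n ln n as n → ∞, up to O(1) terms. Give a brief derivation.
ln((22n)!) − 21 n ln n = n ln n + 22(ln 22 − 1) n + (1/2) ln(2π·22n) + O(1/n)

Stirling: ln((22n)!) = 22n ln(22n) − 22n + (1/2) ln(2π·22n) + O(1/n).
Expand 22n ln(22n) = 22n (ln n + ln 22) = 22n ln n + 22n ln 22.
Subtract 21n ln n: leading term is (22 − 21) n ln n = n ln n. The next term is 22n ln 22 − 22n = 22(ln 22 − 1) n. Then the (1/2) ln(2π·22n) correction.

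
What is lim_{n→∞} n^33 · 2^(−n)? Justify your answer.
lim = 0

Exponentials with base > 1 dominate every fixed polynomial: for any fixed c, n^c / 2^n → 0 as n → ∞ (e.g. by the ratio test, or by writing 2^n = e^(n ln 2) and noting e^(n ln 2) / n^c → ∞). Hence n^33 · 2^(−n) = n^33 / 2^n → 0.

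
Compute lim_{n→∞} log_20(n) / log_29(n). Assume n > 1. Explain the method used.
lim = ln(29) / ln(20) = log_20(29)

Change of base: log_20(n) = ln n / ln 20 and log_29(n) = ln n / ln 29. The ratio is (ln n / ln 20) · (ln 29 / ln n) = ln 29 / ln 20, a constant independent of n. So the limit is ln 29 / ln 20 = log_20(29).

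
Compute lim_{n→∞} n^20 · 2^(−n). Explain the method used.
lim = 0

Exponentials with base > 1 dominate every fixed polynomial: for any fixed c, n^c / 2^n → 0 as n → ∞ (e.g. by the ratio test, or by writing 2^n = e^(n ln 2) and noting e^(n ln 2) / n^c → ∞). Hence n^20 · 2^(−n) = n^20 / 2^n → 0.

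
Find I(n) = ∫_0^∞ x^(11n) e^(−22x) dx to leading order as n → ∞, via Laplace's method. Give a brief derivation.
I(n) ~ (sqrt(2π·11n) / 22) · (11n/(22e))^(11n)

Write the integrand as exp(11n ln x − 22x) and set f(x) = 11n ln x − 22x. Then f'(x) = 11n/x − 22 = 0 at x* = 11n/22, and f''(x*) = −11n/x*^2 = −22^2/(11n). Laplace's method (interior maximum) gives
  I(n) ~ e^(f(x*)) · sqrt(2π / |f''(x*)|)
        = exp(11n ln(11n/22) − 11n) · sqrt(2π · 11n / 22^2)
        = (11n/22)^(11n) e^(−11n) · sqrt(2π·11n) / 22
        = (sqrt(2π·11n) / 22) · (11n/(22e))^(11n).
This matches Γ(11n+1)/22^(11n+1) with Stirling applied to Γ.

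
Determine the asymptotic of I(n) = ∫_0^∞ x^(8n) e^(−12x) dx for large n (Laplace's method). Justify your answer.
I(n) ~ (sqrt(2π·8n) / 12) · (8n/(12e))^(8n)

Write the integrand as exp(8n ln x − 12x) and set f(x) = 8n ln x − 12x. Then f'(x) = 8n/x − 12 = 0 at x* = 8n/12, and f''(x*) = −8n/x*^2 = −12^2/(8n). Laplace's method (interior maximum) gives
  I(n) ~ e^(f(x*)) · sqrt(2π / |f''(x*)|)
        = exp(8n ln(8n/12) − 8n) · sqrt(2π · 8n / 12^2)
        = (8n/12)^(8n) e^(−8n) · sqrt(2π·8n) / 12
        = (sqrt(2π·8n) / 12) · (8n/(12e))^(8n).
This matches Γ(8n+1)/12^(8n+1) with Stirling applied to Γ.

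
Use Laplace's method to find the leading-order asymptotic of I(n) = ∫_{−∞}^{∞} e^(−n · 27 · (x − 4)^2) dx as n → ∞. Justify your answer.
I(n) = sqrt(π/(27n))

Here φ(x) = 27 · (x − 4)^2 has its unique minimum at x* = 4 with φ(x*) = 0 and φ''(x*) = 54. Laplace's method gives
  I(n) ~ e^(−n φ(x*)) · sqrt(2π / (n · φ''(x*))) = sqrt(2π / (54n)) = sqrt(π/(27n)).
This is exact: substituting u = (x − 4)·sqrt(27n) gives I(n) = (1/sqrt(27n)) ∫_{−∞}^{∞} e^(−u^2) du = sqrt(π/(27n)).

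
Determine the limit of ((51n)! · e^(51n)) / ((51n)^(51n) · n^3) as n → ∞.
lim = 0

Stirling: (51n)! ~ sqrt(2π·51n) · (51n/e)^(51n). Hence
  (51n)! · e^(51n) / (51n)^(51n) ~ sqrt(2π·51n).
Dividing by n^3: sqrt(2π·51n) / n^3 = sqrt(2π·51) · n^((1−6)/2), so the expression behaves like sqrt(2π·51) · n^((1−6)/2) → 0.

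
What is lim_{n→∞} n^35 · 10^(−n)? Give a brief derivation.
lim = 0

Exponentials with base > 1 dominate every fixed polynomial: for any fixed c, n^c / 10^n → 0 as n → ∞ (e.g. by the ratio test, or by writing 10^n = e^(n ln 10) and noting e^(n ln 10) / n^c → ∞). Hence n^35 · 10^(−n) = n^35 / 10^n → 0.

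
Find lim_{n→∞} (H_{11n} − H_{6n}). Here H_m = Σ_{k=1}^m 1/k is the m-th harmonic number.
lim = ln(11/6)

Euler-Maclaurin gives H_m = ln m + γ + 1/(2m) + O(1/m^2). The γ and O(1/m) terms cancel in the difference:
  H_{11n} − H_{6n} = ln(11n) − ln(6n) + O(1/n) = ln(11/6) + O(1/n).
Hence the limit is ln(11/6).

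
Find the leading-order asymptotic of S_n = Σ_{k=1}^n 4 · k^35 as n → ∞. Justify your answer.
S_n ~ n^36 / 9

By integral comparison (Euler-Maclaurin), Σ_{k=1}^n 4 · k^35 = 4 · ∫_0^n x^35 dx + O(n^35) = 4 · n^36/36 = n^36 / 9 + O(n^35). (Equivalently, Faulhaber's formula gives the same leading term.)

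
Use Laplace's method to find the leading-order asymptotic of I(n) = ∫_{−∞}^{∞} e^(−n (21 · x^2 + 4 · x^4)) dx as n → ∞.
I(n) ~ sqrt(π/(21n))

φ(x) = 21 · x^2 + 4 · x^4 has its unique global minimum at x* = 0 (since φ'(x) = 42x + 16x^3 = 0 only at x = 0 for real x with both coefficients positive, and φ → ∞ as |x| → ∞). At x* = 0, φ(0) = 0 and φ''(0) = 42. Laplace's method then gives
  I(n) ~ sqrt(2π / (n · φ''(0))) · e^(−n φ(0)) = sqrt(2π / (42n)) = sqrt(π/(21n)).
The 4 · x^4 term contributes only at subleading order (an O(1/n) relative correction).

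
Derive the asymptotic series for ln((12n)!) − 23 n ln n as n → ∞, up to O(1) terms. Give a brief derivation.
ln((12n)!) − 23 n ln n = −11 n ln n + 12(ln 12 − 1) n + (1/2) ln(2π·12n) + O(1/n)

Stirling: ln((12n)!) = 12n ln(12n) − 12n + (1/2) ln(2π·12n) + O(1/n).
Expand 12n ln(12n) = 12n (ln n + ln 12) = 12n ln n + 12n ln 12.
Subtract 23n ln n: leading term is (12 − 23) n ln n = −11 n ln n. The next term is 12n ln 12 − 12n = 12(ln 12 − 1) n. Then the (1/2) ln(2π·12n) correction.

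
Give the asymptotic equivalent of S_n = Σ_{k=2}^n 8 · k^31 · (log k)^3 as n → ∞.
S_n ~ n^32 · (log n)^3 / 4

By integral comparison, S_n = ∫_1^n 8 · x^31 · (log x)^3 dx + O(n^31 · (log n)^3). For the integral, the leading term of ∫_1^n x^31 (log x)^3 dx is n^32/32 · (log n)^3 (by repeated integration by parts; each step lowers the log-exponent and produces a relatively O(1/log n) correction). Hence S_n ~ n^32 · (log n)^3 / 4.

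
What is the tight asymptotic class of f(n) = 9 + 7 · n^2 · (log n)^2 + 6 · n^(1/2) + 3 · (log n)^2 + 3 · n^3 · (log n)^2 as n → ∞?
f(n) ∈ Θ(n^3 · (log n)^2)

Compare the terms by growth order. For large n, n^a · (log n)^b dominates n^a' · (log n)^b' iff a > a', or (a = a' and b > b'). Ranking the 5 terms shows the dominant one is 3 · n^3 · (log n)^2. Hence f(n) ∈ Θ(n^3 · (log n)^2).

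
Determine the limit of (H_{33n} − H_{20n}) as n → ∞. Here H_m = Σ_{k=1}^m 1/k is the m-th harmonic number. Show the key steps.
lim = ln(33/20)

Euler-Maclaurin gives H_m = ln m + γ + 1/(2m) + O(1/m^2). The γ and O(1/m) terms cancel in the difference:
  H_{33n} − H_{20n} = ln(33n) − ln(20n) + O(1/n) = ln(33/20) + O(1/n).
Hence the limit is ln(33/20).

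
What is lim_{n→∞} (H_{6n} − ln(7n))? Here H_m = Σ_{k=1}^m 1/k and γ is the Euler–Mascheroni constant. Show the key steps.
lim = ln(6/7) + γ

By Euler-Maclaurin, H_m = ln m + γ + O(1/m). So
  H_{6n} − ln(7n) = ln(6n) + γ − ln(7n) + O(1/n)
                       = ln(6/7) + γ + O(1/n).
Hence the limit is ln(6/7) + γ.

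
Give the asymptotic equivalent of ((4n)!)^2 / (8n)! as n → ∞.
((4n)!)^2/(8n)! ~ ((2π·4n)^(1/2) / sqrt(2)) · 2^(−2·4n)  →  0

Write N = 4n. Stirling: N! ~ sqrt(2π N)(N/e)^N and (2N)! ~ sqrt(2π·2N)·(2N/e)^(2N).
  (N!)^2/(2N)! ~ (2π N)^(2/2) (N/e)^(2N) / [sqrt(2π·2N) (2N/e)^(2N)]
     = (2π N)^(2/2) / sqrt(2π·2N) · (N/(2N))^(2N)
     = (2π N)^((2−1)/2) / sqrt(2) · 2^(−2N).
Since 2^2 > 1, the factor 2^(−2N) decays exponentially, so the ratio → 0. Substituting N = 4n gives the stated form.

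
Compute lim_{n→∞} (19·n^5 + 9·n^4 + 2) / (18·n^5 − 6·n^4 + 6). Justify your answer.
lim = 19/18

For large n the leading n^5 terms dominate both numerator and denominator. Dividing top and bottom by n^5, every other term tends to 0, leaving 19/18.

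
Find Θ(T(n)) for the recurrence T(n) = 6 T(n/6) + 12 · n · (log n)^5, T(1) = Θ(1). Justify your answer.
T(n) = Θ(n · (log n)^6)

Here log_6 6 = 1 and f(n) = 12 · n · (log n)^5 = Θ(n^(log_6 6) · (log n)^5). This is the extended Case 2 of the master theorem (f matches the critical exponent up to log factors), giving T(n) = Θ(n^(log_6 6) · (log n)^(5+1)) = Θ(n · (log n)^6).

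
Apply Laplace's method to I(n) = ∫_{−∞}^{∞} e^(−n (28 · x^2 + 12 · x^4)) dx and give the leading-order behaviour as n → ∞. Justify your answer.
I(n) ~ sqrt(π/(28n))

φ(x) = 28 · x^2 + 12 · x^4 has its unique global minimum at x* = 0 (since φ'(x) = 56x + 48x^3 = 0 only at x = 0 for real x with both coefficients positive, and φ → ∞ as |x| → ∞). At x* = 0, φ(0) = 0 and φ''(0) = 56. Laplace's method then gives
  I(n) ~ sqrt(2π / (n · φ''(0))) · e^(−n φ(0)) = sqrt(2π / (56n)) = sqrt(π/(28n)).
The 12 · x^4 term contributes only at subleading order (an O(1/n) relative correction).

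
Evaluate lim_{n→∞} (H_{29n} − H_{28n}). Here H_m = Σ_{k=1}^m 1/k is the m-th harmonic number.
lim = ln(29/28)

Euler-Maclaurin gives H_m = ln m + γ + 1/(2m) + O(1/m^2). The γ and O(1/m) terms cancel in the difference:
  H_{29n} − H_{28n} = ln(29n) − ln(28n) + O(1/n) = ln(29/28) + O(1/n).
Hence the limit is ln(29/28).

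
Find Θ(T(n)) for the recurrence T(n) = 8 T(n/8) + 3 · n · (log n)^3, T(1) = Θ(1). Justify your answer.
T(n) = Θ(n · (log n)^4)

Here log_8 8 = 1 and f(n) = 3 · n · (log n)^3 = Θ(n^(log_8 8) · (log n)^3). This is the extended Case 2 of the master theorem (f matches the critical exponent up to log factors), giving T(n) = Θ(n^(log_8 8) · (log n)^(3+1)) = Θ(n · (log n)^4).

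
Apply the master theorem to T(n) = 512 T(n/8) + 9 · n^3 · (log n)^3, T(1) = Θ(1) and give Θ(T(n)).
T(n) = Θ(n^3 · (log n)^4)

Here log_8 512 = 3 and f(n) = 9 · n^3 · (log n)^3 = Θ(n^(log_8 512) · (log n)^3). This is the extended Case 2 of the master theorem (f matches the critical exponent up to log factors), giving T(n) = Θ(n^(log_8 512) · (log n)^(3+1)) = Θ(n^3 · (log n)^4).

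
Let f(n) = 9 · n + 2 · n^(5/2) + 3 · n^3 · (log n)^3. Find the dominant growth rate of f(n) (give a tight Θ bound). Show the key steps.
f(n) ∈ Θ(n^3 · (log n)^3)

Compare the terms by growth order. For large n, n^a · (log n)^b dominates n^a' · (log n)^b' iff a > a', or (a = a' and b > b'). Ranking the 3 terms shows the dominant one is 3 · n^3 · (log n)^3. Hence f(n) ∈ Θ(n^3 · (log n)^3).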